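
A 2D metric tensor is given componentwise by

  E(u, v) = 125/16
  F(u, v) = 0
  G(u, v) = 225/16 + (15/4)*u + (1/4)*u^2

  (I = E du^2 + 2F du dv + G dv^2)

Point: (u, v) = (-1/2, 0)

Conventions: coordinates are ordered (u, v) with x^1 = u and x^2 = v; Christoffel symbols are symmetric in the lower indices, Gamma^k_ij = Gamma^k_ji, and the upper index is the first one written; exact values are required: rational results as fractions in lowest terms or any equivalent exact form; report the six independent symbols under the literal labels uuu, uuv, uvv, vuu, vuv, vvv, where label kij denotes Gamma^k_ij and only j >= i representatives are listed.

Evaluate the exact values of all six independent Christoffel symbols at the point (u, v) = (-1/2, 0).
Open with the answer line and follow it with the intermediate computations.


Answer: Gamma_uuu = 0, Gamma_uuv = 0, Gamma_uvv = -28/125, Gamma_vuu = 0, Gamma_vuv = 1/7, Gamma_vvv = 0

E = 125/16, F = 0, G = 49/4 at the point
E_u = 0, E_v = 0, F_u = 0, F_v = 0, G_u = 7/2, G_v = 0
EG - F^2 = 6125/64;  g^inv = (64/6125) * [[49/4, 0], [0, 125/16]]
first-kind symbols [ij,l] = (1/2)(d_i g_jl + d_j g_il - d_l g_ij): [uu,u] = E_u/2 = 0, [uu,v] = F_u - E_v/2 = 0, [uv,u] = E_v/2 = 0, [uv,v] = G_u/2 = 7/4, [vv,u] = F_v - G_u/2 = -7/4, [vv,v] = G_v/2 = 0
Gamma^u_ij = (G*[ij,u] - F*[ij,v])/(EG - F^2), Gamma^v_ij = (E*[ij,v] - F*[ij,u])/(EG - F^2)


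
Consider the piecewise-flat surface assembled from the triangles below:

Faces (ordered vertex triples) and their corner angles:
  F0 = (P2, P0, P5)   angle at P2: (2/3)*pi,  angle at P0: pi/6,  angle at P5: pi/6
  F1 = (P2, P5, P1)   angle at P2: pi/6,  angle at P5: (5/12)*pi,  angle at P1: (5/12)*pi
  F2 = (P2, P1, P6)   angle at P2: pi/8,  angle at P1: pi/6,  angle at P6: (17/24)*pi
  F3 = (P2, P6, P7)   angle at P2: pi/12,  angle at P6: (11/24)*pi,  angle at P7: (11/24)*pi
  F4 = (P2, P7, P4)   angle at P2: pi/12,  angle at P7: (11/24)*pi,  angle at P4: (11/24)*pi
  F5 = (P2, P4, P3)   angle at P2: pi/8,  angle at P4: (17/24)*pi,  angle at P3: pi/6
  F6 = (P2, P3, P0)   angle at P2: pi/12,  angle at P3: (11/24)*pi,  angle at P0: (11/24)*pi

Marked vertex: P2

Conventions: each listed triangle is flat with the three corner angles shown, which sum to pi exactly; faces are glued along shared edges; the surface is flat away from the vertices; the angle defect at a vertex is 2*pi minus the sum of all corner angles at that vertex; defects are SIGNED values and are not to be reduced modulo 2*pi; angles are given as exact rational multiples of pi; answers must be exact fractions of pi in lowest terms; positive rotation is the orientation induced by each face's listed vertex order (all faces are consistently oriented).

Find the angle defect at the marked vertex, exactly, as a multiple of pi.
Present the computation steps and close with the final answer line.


Sum of corner angles at P2: (4/3)*pi
defect = 2*pi - (4/3)*pi

Answer: defect(P2) = (2/3)*pi


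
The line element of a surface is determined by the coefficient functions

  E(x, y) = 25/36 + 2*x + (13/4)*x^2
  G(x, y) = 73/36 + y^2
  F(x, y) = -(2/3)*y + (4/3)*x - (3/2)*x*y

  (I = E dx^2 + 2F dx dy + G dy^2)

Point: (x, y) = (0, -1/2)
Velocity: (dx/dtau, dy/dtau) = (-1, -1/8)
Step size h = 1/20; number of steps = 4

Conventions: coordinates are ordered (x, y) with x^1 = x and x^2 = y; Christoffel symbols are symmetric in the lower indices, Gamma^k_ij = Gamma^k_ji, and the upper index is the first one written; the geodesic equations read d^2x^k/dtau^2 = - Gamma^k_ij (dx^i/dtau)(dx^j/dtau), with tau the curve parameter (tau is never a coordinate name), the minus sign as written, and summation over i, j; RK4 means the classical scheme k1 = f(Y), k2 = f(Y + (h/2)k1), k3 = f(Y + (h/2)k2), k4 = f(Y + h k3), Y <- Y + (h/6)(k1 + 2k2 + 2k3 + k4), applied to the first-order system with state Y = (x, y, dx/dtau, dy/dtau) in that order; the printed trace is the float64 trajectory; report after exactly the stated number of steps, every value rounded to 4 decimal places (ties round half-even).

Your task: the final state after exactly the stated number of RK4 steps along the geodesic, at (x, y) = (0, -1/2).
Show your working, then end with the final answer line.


f(Y) = (dx/dtau, dy/dtau, -Gamma^x_ij Y'^i Y'^j, -Gamma^y_ij Y'^i Y'^j) with the Gammas evaluated at the stage position; h = 0.050000; intermediate values shown to 6 dp
step 0: x = 0.0000, y = -0.5000, dx/dtau = -1.0000, dy/dtau = -0.1250
step 1:
  k1: at (x, y) = (0.000000, -0.500000), (dx/dtau, dy/dtau) = (-1.000000, -0.125000); Gamma_xxx = 1.076600, Gamma_xxy = 0.000000, Gamma_xyy = -0.919203, Gamma_yxx = 0.757083, Gamma_yxy = 0.000000, Gamma_yyy = -0.084995; k1 = (-1.000000, -0.125000, -1.062238, -0.755755)
  k2: at (x, y) = (-0.025000, -0.503125), (dx/dtau, dy/dtau) = (-1.026556, -0.143894); Gamma_xxx = 1.078807, Gamma_xxy = 0.000000, Gamma_xyy = -0.927018, Gamma_yxx = 0.781479, Gamma_yxy = 0.000000, Gamma_yyy = -0.105475; k2 = (-1.026556, -0.143894, -1.117671, -0.821352)
  k3: at (x, y) = (-0.025664, -0.503597), (dx/dtau, dy/dtau) = (-1.027942, -0.145534); Gamma_xxx = 1.078514, Gamma_xxy = 0.000000, Gamma_xyy = -0.927135, Gamma_yxx = 0.782178, Gamma_yxy = 0.000000, Gamma_yyy = -0.106088; k3 = (-1.027942, -0.145534, -1.119991, -0.824253)
  k4: at (x, y) = (-0.051397, -0.507277), (dx/dtau, dy/dtau) = (-1.056000, -0.166213); Gamma_xxx = 1.077462, Gamma_xxy = 0.000000, Gamma_xyy = -0.933127, Gamma_yxx = 0.807771, Gamma_yxy = 0.000000, Gamma_yyy = -0.127849; k4 = (-1.056000, -0.166213, -1.175736, -0.897242)
  Y <- Y + (h/6)(k1 + 2k2 + 2k3 + k4): x = -0.0514, y = -0.5073, dx/dtau = -1.0559, dy/dtau = -0.1662
step 2:
  k1: at (x, y) = (-0.051375, -0.507251), (dx/dtau, dy/dtau) = (-1.055944, -0.166202); Gamma_xxx = 1.077483, Gamma_xxy = 0.000000, Gamma_xyy = -0.933127, Gamma_yxx = 0.807747, Gamma_yxy = 0.000000, Gamma_yyy = -0.127826; k1 = (-1.055944, -0.166202, -1.175637, -0.897121)
  k2: at (x, y) = (-0.077774, -0.511406), (dx/dtau, dy/dtau) = (-1.085335, -0.188630); Gamma_xxx = 1.072556, Gamma_xxy = 0.000000, Gamma_xyy = -0.936775, Gamma_yxx = 0.834302, Gamma_yxy = 0.000000, Gamma_yyy = -0.150724; k2 = (-1.085335, -0.188630, -1.230088, -0.977405)
  k3: at (x, y) = (-0.078508, -0.511966), (dx/dtau, dy/dtau) = (-1.086696, -0.190637); Gamma_xxx = 1.071983, Gamma_xxy = 0.000000, Gamma_xyy = -0.936748, Gamma_yxx = 0.835083, Gamma_yxy = 0.000000, Gamma_yyy = -0.151439; k3 = (-1.086696, -0.190637, -1.231871, -0.980654)
  k4: at (x, y) = (-0.105710, -0.516782), (dx/dtau, dy/dtau) = (-1.117538, -0.215234); Gamma_xxx = 1.061986, Gamma_xxy = 0.000000, Gamma_xyy = -0.937250, Gamma_yxx = 0.862515, Gamma_yxy = 0.000000, Gamma_yyy = -0.175517; k4 = (-1.117538, -0.215234, -1.282885, -1.069056)
  Y <- Y + (h/6)(k1 + 2k2 + 2k3 + k4): x = -0.1057, y = -0.5168, dx/dtau = -1.1175, dy/dtau = -0.2152
step 3:
  k1: at (x, y) = (-0.105688, -0.516750), (dx/dtau, dy/dtau) = (-1.117464, -0.215221); Gamma_xxx = 1.062020, Gamma_xxy = 0.000000, Gamma_xyy = -0.937257, Gamma_yxx = 0.862491, Gamma_yxy = 0.000000, Gamma_yyy = -0.175493; k1 = (-1.117464, -0.215221, -1.282759, -1.068887)
  k2: at (x, y) = (-0.133624, -0.522131), (dx/dtau, dy/dtau) = (-1.149533, -0.241943); Gamma_xxx = 1.046126, Gamma_xxy = 0.000000, Gamma_xyy = -0.933885, Gamma_yxx = 0.890390, Gamma_yxy = 0.000000, Gamma_yyy = -0.200478; k2 = (-1.149533, -0.241943, -1.327713, -1.164850)
  k3: at (x, y) = (-0.134426, -0.522799), (dx/dtau, dy/dtau) = (-1.150657, -0.244342); Gamma_xxx = 1.045141, Gamma_xxy = 0.000000, Gamma_xyy = -0.933616, Gamma_yxx = 0.891213, Gamma_yxy = 0.000000, Gamma_yyy = -0.201277; k3 = (-1.150657, -0.244342, -1.328039, -1.167960)
  k4: at (x, y) = (-0.163221, -0.528967), (dx/dtau, dy/dtau) = (-1.183866, -0.273619); Gamma_xxx = 1.021738, Gamma_xxy = 0.000000, Gamma_xyy = -0.925203, Gamma_yxx = 0.919210, Gamma_yxy = 0.000000, Gamma_yyy = -0.227021; k4 = (-1.183866, -0.273619, -1.362739, -1.271313)
  Y <- Y + (h/6)(k1 + 2k2 + 2k3 + k4): x = -0.1632, y = -0.5289, dx/dtau = -1.1838, dy/dtau = -0.2736
step 4:
  k1: at (x, y) = (-0.163202, -0.528929), (dx/dtau, dy/dtau) = (-1.183773, -0.273603); Gamma_xxx = 1.021785, Gamma_xxy = 0.000000, Gamma_xyy = -0.925218, Gamma_yxx = 0.919191, Gamma_yxy = 0.000000, Gamma_yyy = -0.226999; k1 = (-1.183773, -0.273603, -1.362586, -1.271086)
  k2: at (x, y) = (-0.192796, -0.535769), (dx/dtau, dy/dtau) = (-1.217837, -0.305380); Gamma_xxx = 0.989884, Gamma_xxy = 0.000000, Gamma_xyy = -0.910831, Gamma_yxx = 0.946618, Gamma_yxy = 0.000000, Gamma_yyy = -0.253023; k2 = (-1.217837, -0.305380, -1.383183, -1.380360)
  k3: at (x, y) = (-0.193648, -0.536563), (dx/dtau, dy/dtau) = (-1.218352, -0.308112); Gamma_xxx = 0.988353, Gamma_xxy = 0.000000, Gamma_xyy = -0.910206, Gamma_yxx = 0.947397, Gamma_yxy = 0.000000, Gamma_yyy = -0.253856; k3 = (-1.218352, -0.308112, -1.380686, -1.382201)
  k4: at (x, y) = (-0.224120, -0.544334), (dx/dtau, dy/dtau) = (-1.252807, -0.342713); Gamma_xxx = 0.946103, Gamma_xxy = 0.000000, Gamma_xyy = -0.888382, Gamma_yxx = 0.973442, Gamma_yxy = 0.000000, Gamma_yyy = -0.279677; k4 = (-1.252807, -0.342713, -1.380591, -1.494994)
  Y <- Y + (h/6)(k1 + 2k2 + 2k3 + k4): x = -0.2241, y = -0.5443, dx/dtau = -1.2527, dy/dtau = -0.3427

Answer: x = -0.2241, y = -0.5443, dx/dtau = -1.2527, dy/dtau = -0.3427


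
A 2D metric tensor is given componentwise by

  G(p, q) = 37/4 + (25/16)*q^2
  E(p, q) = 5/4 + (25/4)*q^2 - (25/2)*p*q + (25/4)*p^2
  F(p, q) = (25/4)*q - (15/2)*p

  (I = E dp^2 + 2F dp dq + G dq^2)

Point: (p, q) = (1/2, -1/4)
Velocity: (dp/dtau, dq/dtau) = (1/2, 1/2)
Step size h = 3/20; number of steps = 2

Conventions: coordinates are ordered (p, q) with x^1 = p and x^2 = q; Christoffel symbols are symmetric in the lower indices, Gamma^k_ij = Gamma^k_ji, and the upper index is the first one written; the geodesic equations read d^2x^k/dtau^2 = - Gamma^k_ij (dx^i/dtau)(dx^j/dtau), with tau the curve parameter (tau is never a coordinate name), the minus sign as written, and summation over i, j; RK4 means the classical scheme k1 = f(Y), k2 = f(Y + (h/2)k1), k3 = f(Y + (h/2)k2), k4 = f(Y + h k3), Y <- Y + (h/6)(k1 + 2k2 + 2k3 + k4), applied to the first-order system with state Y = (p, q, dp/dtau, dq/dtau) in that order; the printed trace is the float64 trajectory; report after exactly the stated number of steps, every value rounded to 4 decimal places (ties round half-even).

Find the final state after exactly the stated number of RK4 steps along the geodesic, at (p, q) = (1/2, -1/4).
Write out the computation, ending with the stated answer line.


f(Y) = (dp/dtau, dq/dtau, -Gamma^p_ij Y'^i Y'^j, -Gamma^q_ij Y'^i Y'^j) with the Gammas evaluated at the stage position; h = 0.150000; intermediate values shown to 6 dp
step 0: p = 0.5000, q = -0.2500, dp/dtau = 0.5000, dq/dtau = 0.5000
step 1:
  k1: at (p, q) = (0.500000, -0.250000), (dp/dtau, dq/dtau) = (0.500000, 0.500000); Gamma_ppp = 1.768830, Gamma_ppq = -2.684090, Gamma_pqq = 3.451667, Gamma_qpp = 0.704391, Gamma_qpq = -1.525433, Gamma_qqq = 1.919877; k1 = (0.500000, 0.500000, 0.036921, 0.106649)
  k2: at (p, q) = (0.537500, -0.212500), (dp/dtau, dq/dtau) = (0.502769, 0.507999); Gamma_ppp = 1.823267, Gamma_ppq = -2.783629, Gamma_pqq = 3.598129, Gamma_qpp = 0.746637, Gamma_qpq = -1.600603, Gamma_qqq = 2.033322; k2 = (0.502769, 0.507999, 0.032489, 0.104150)
  k3: at (p, q) = (0.537708, -0.211900), (dp/dtau, dq/dtau) = (0.502437, 0.507811); Gamma_ppp = 1.822720, Gamma_ppq = -2.784302, Gamma_pqq = 3.601244, Gamma_qpp = 0.745663, Gamma_qpq = -1.600404, Gamma_qqq = 2.034454; k3 = (0.502437, 0.507811, 0.031997, 0.103797)
  k4: at (p, q) = (0.575365, -0.173828), (dp/dtau, dq/dtau) = (0.504800, 0.515570); Gamma_ppp = 1.880261, Gamma_ppq = -2.890927, Gamma_pqq = 3.761291, Gamma_qpp = 0.789377, Gamma_qpq = -1.679625, Gamma_qqq = 2.156091; k4 = (0.504800, 0.515570, 0.025852, 0.100010)
  Y <- Y + (h/6)(k1 + 2k2 + 2k3 + k4): p = 0.5754, q = -0.1738, dp/dtau = 0.5048, dq/dtau = 0.5156
step 2:
  k1: at (p, q) = (0.575380, -0.173820), (dp/dtau, dq/dtau) = (0.504794, 0.515564); Gamma_ppp = 1.880300, Gamma_ppq = -2.890969, Gamma_pqq = 3.761315, Gamma_qpp = 0.789417, Gamma_qpq = -1.679669, Gamma_qqq = 2.156132; k1 = (0.504794, 0.515564, 0.025857, 0.100009)
  k2: at (p, q) = (0.613240, -0.135153), (dp/dtau, dq/dtau) = (0.506733, 0.523065); Gamma_ppp = 1.941251, Gamma_ppq = -3.005286, Gamma_pqq = 3.936045, Gamma_qpp = 0.834790, Gamma_qpq = -1.763294, Gamma_qqq = 2.286639; k2 = (0.506733, 0.523065, 0.017767, 0.094764)
  k3: at (p, q) = (0.613385, -0.134590), (dp/dtau, dq/dtau) = (0.506126, 0.522671); Gamma_ppp = 1.940459, Gamma_ppq = -3.005808, Gamma_pqq = 3.939289, Gamma_qpp = 0.833558, Gamma_qpq = -1.762859, Gamma_qqq = 2.287665; k3 = (0.506126, 0.522671, 0.017068, 0.094201)
  k4: at (p, q) = (0.651299, -0.095420), (dp/dtau, dq/dtau) = (0.507354, 0.529694); Gamma_ppp = 2.004511, Gamma_ppq = -3.127873, Gamma_pqq = 4.129704, Gamma_qpp = 0.880155, Gamma_qpq = -1.850585, Gamma_qqq = 2.427218; k4 = (0.507354, 0.529694, 0.006512, 0.087083)
  Y <- Y + (h/6)(k1 + 2k2 + 2k3 + k4): p = 0.6513, q = -0.0954, dp/dtau = 0.5073, dq/dtau = 0.5297

Answer: p = 0.6513, q = -0.0954, dp/dtau = 0.5073, dq/dtau = 0.5297


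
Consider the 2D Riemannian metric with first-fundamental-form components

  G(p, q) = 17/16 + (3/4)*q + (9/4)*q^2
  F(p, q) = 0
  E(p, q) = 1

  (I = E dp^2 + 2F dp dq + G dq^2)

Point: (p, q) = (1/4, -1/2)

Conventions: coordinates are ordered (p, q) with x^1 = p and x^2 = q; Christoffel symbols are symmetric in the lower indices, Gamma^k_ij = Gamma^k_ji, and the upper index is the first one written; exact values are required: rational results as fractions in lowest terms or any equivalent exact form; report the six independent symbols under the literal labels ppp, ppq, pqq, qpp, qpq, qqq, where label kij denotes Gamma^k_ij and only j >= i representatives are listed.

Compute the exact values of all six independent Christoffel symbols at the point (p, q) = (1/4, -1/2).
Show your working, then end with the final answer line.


E = 1, F = 0, G = 5/4 at the point
E_p = 0, E_q = 0, F_p = 0, F_q = 0, G_p = 0, G_q = -3/2
EG - F^2 = 5/4;  g^inv = (4/5) * [[5/4, 0], [0, 1]]
first-kind symbols [ij,l] = (1/2)(d_i g_jl + d_j g_il - d_l g_ij): [pp,p] = E_p/2 = 0, [pp,q] = F_p - E_q/2 = 0, [pq,p] = E_q/2 = 0, [pq,q] = G_p/2 = 0, [qq,p] = F_q - G_p/2 = 0, [qq,q] = G_q/2 = -3/4
Gamma^p_ij = (G*[ij,p] - F*[ij,q])/(EG - F^2), Gamma^q_ij = (E*[ij,q] - F*[ij,p])/(EG - F^2)

Answer: Gamma_ppp = 0, Gamma_ppq = 0, Gamma_pqq = 0, Gamma_qpp = 0, Gamma_qpq = 0, Gamma_qqq = -3/5


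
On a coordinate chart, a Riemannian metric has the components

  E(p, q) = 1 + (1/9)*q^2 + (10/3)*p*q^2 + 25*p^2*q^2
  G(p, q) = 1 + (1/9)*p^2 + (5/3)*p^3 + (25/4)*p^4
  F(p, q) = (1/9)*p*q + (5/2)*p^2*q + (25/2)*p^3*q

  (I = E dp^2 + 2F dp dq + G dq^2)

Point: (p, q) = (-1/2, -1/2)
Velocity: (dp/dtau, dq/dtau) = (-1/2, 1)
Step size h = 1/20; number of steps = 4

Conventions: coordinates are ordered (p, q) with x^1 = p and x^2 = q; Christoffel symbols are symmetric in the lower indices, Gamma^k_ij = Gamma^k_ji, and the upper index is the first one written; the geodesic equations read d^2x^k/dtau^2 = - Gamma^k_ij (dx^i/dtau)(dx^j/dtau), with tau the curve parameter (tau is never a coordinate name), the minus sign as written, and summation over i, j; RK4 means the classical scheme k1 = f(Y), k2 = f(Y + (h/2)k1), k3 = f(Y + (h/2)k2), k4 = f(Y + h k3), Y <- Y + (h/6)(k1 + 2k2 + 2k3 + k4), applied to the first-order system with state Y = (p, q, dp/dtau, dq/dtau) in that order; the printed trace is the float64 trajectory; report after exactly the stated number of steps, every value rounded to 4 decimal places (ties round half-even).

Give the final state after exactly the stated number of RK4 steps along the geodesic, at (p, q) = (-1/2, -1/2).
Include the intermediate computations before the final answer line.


f(Y) = (dp/dtau, dq/dtau, -Gamma^p_ij Y'^i Y'^j, -Gamma^q_ij Y'^i Y'^j) with the Gammas evaluated at the stage position; h = 0.050000; intermediate values shown to 6 dp
step 0: p = -0.5000, q = -0.5000, dp/dtau = -0.5000, dq/dtau = 1.0000
step 1:
  k1: at (p, q) = (-0.500000, -0.500000), (dp/dtau, dq/dtau) = (-0.500000, 1.000000); Gamma_ppp = -1.136198, Gamma_ppq = -0.984705, Gamma_pqq = 0.000000, Gamma_qpp = -0.480699, Gamma_qpq = -0.416606, Gamma_qqq = 0.000000; k1 = (-0.500000, 1.000000, -0.700655, -0.296431)
  k2: at (p, q) = (-0.512500, -0.475000), (dp/dtau, dq/dtau) = (-0.517516, 0.992589); Gamma_ppp = -1.066859, Gamma_ppq = -1.001350, Gamma_pqq = 0.000000, Gamma_qpp = -0.489480, Gamma_qpq = -0.459424, Gamma_qqq = 0.000000; k2 = (-0.517516, 0.992589, -0.743020, -0.340901)
  k3: at (p, q) = (-0.512938, -0.475185), (dp/dtau, dq/dtau) = (-0.518575, 0.991477); Gamma_ppp = -1.066916, Gamma_ppq = -1.001996, Gamma_pqq = 0.000000, Gamma_qpp = -0.489818, Gamma_qpq = -0.460013, Gamma_qqq = 0.000000; k3 = (-0.518575, 0.991477, -0.743449, -0.341315)
  k4: at (p, q) = (-0.525929, -0.450426), (dp/dtau, dq/dtau) = (-0.537172, 0.982934); Gamma_ppp = -0.997068, Gamma_ppq = -1.016628, Gamma_pqq = 0.000000, Gamma_qpp = -0.497603, Gamma_qpq = -0.507364, Gamma_qqq = 0.000000; k4 = (-0.537172, 0.982934, -0.785861, -0.392197)
  Y <- Y + (h/6)(k1 + 2k2 + 2k3 + k4): p = -0.5259, q = -0.4504, dp/dtau = -0.5372, dq/dtau = 0.9829
step 2:
  k1: at (p, q) = (-0.525911, -0.450408), (dp/dtau, dq/dtau) = (-0.537162, 0.982891); Gamma_ppp = -0.997039, Gamma_ppq = -1.016600, Gamma_pqq = 0.000000, Gamma_qpp = -0.497589, Gamma_qpq = -0.507351, Gamma_qqq = 0.000000; k1 = (-0.537162, 0.982891, -0.785784, -0.392158)
  k2: at (p, q) = (-0.539340, -0.425835), (dp/dtau, dq/dtau) = (-0.556807, 0.973087); Gamma_ppp = -0.926606, Gamma_ppq = -1.028525, Gamma_pqq = 0.000000, Gamma_qpp = -0.504032, Gamma_qpq = -0.559471, Gamma_qqq = 0.000000; k2 = (-0.556807, 0.973087, -0.827274, -0.450000)
  k3: at (p, q) = (-0.539831, -0.426081), (dp/dtau, dq/dtau) = (-0.557844, 0.971641); Gamma_ppp = -0.926814, Gamma_ppq = -1.029233, Gamma_pqq = 0.000000, Gamma_qpp = -0.504400, Gamma_qpq = -0.560139, Gamma_qqq = 0.000000; k3 = (-0.557844, 0.971641, -0.827322, -0.450254)
  k4: at (p, q) = (-0.553804, -0.401826), (dp/dtau, dq/dtau) = (-0.578528, 0.960378); Gamma_ppp = -0.856142, Gamma_ppq = -1.037909, Gamma_pqq = 0.000000, Gamma_qpp = -0.509235, Gamma_qpq = -0.617350, Gamma_qqq = 0.000000; k4 = (-0.578528, 0.960378, -0.866790, -0.515568)
  Y <- Y + (h/6)(k1 + 2k2 + 2k3 + k4): p = -0.5538, q = -0.4018, dp/dtau = -0.5785, dq/dtau = 0.9603
step 3:
  k1: at (p, q) = (-0.553786, -0.401802), (dp/dtau, dq/dtau) = (-0.578510, 0.960323); Gamma_ppp = -0.856096, Gamma_ppq = -1.037878, Gamma_pqq = 0.000000, Gamma_qpp = -0.509219, Gamma_qpq = -0.617345, Gamma_qqq = 0.000000; k1 = (-0.578510, 0.960323, -0.866686, -0.515518)
  k2: at (p, q) = (-0.568249, -0.377794), (dp/dtau, dq/dtau) = (-0.600177, 0.947435); Gamma_ppp = -0.785168, Gamma_ppq = -1.042437, Gamma_pqq = 0.000000, Gamma_qpp = -0.512011, Gamma_qpq = -0.679778, Gamma_qqq = 0.000000; k2 = (-0.600177, 0.947435, -0.902692, -0.588649)
  k3: at (p, q) = (-0.568791, -0.378116), (dp/dtau, dq/dtau) = (-0.601077, 0.945606); Gamma_ppp = -0.785580, Gamma_ppq = -1.043221, Gamma_pqq = 0.000000, Gamma_qpp = -0.512416, Gamma_qpq = -0.680469, Gamma_qqq = 0.000000; k3 = (-0.601077, 0.945606, -0.902072, -0.588401)
  k4: at (p, q) = (-0.583840, -0.354521), (dp/dtau, dq/dtau) = (-0.623614, 0.930902); Gamma_ppp = -0.714988, Gamma_ppq = -1.043019, Gamma_pqq = 0.000000, Gamma_qpp = -0.512844, Gamma_qpq = -0.748133, Gamma_qqq = 0.000000; k4 = (-0.623614, 0.930902, -0.932940, -0.669176)
  Y <- Y + (h/6)(k1 + 2k2 + 2k3 + k4): p = -0.5838, q = -0.3545, dp/dtau = -0.6236, dq/dtau = 0.9308
step 4:
  k1: at (p, q) = (-0.583825, -0.354491), (dp/dtau, dq/dtau) = (-0.623586, 0.930833); Gamma_ppp = -0.714921, Gamma_ppq = -1.042981, Gamma_pqq = 0.000000, Gamma_qpp = -0.512825, Gamma_qpq = -0.748147, Gamma_qqq = 0.000000; k1 = (-0.623586, 0.930833, -0.932802, -0.669114)
  k2: at (p, q) = (-0.599415, -0.331220), (dp/dtau, dq/dtau) = (-0.646907, 0.914105); Gamma_ppp = -0.644746, Gamma_ppq = -1.037035, Gamma_pqq = 0.000000, Gamma_qpp = -0.510398, Gamma_qpq = -0.820945, Gamma_qqq = 0.000000; k2 = (-0.646907, 0.914105, -0.956663, -0.757320)
  k3: at (p, q) = (-0.599998, -0.331638), (dp/dtau, dq/dtau) = (-0.647503, 0.911900); Gamma_ppp = -0.645417, Gamma_ppq = -1.037940, Gamma_pqq = 0.000000, Gamma_qpp = -0.510861, Gamma_qpq = -0.821552, Gamma_qqq = 0.000000; k3 = (-0.647503, 0.911900, -0.955122, -0.755999)
  k4: at (p, q) = (-0.616200, -0.308896), (dp/dtau, dq/dtau) = (-0.671343, 0.893033); Gamma_ppp = -0.576538, Gamma_ppq = -1.025675, Gamma_pqq = 0.000000, Gamma_qpp = -0.505290, Gamma_qpq = -0.898923, Gamma_qqq = 0.000000; k4 = (-0.671343, 0.893033, -0.970001, -0.850129)
  Y <- Y + (h/6)(k1 + 2k2 + 2k3 + k4): p = -0.6162, q = -0.3089, dp/dtau = -0.6713, dq/dtau = 0.8930

Answer: p = -0.6162, q = -0.3089, dp/dtau = -0.6713, dq/dtau = 0.8930


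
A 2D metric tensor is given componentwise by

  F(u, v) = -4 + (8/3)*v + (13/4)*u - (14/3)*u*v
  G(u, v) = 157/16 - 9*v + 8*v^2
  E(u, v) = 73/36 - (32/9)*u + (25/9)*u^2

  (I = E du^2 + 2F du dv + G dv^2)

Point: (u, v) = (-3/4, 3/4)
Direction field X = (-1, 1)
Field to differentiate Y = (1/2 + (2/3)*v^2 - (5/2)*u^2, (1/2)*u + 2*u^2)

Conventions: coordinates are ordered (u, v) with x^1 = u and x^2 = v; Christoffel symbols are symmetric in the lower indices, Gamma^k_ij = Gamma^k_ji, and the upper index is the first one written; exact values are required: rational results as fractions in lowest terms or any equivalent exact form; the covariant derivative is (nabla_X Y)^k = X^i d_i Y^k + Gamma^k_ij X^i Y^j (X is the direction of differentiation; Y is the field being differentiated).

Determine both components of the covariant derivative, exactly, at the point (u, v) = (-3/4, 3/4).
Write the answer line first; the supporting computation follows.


Answer: (nabla_X Y)^u = -57501/25363, (nabla_X Y)^v = 557363/202904

E = 901/144, F = -29/16, G = 121/16 at the point
E_u = -139/18, E_v = 0, F_u = -1/4, F_v = 37/6, G_u = 0, G_v = 3
EG - F^2 = 25363/576;  g^inv = (576/25363) * [[121/16, 29/16], [29/16, 901/144]]
first-kind symbols [ij,l] = (1/2)(d_i g_jl + d_j g_il - d_l g_ij): [uu,u] = E_u/2 = -139/36, [uu,v] = F_u - E_v/2 = -1/4, [uv,u] = E_v/2 = 0, [uv,v] = G_u/2 = 0, [vv,u] = F_v - G_u/2 = 37/6, [vv,v] = G_v/2 = 3/2
Gamma^u_ij = (G*[ij,u] - F*[ij,v])/(EG - F^2), Gamma^v_ij = (E*[ij,v] - F*[ij,u])/(EG - F^2)
Gamma_uuu = -17080/25363, Gamma_uuv = 0, Gamma_uvv = 28428/25363, Gamma_vuu = -4932/25363, Gamma_vuv = 0, Gamma_vvv = 11844/25363
X = (-1, 1), Y = (-17/32, 3/4) at the point


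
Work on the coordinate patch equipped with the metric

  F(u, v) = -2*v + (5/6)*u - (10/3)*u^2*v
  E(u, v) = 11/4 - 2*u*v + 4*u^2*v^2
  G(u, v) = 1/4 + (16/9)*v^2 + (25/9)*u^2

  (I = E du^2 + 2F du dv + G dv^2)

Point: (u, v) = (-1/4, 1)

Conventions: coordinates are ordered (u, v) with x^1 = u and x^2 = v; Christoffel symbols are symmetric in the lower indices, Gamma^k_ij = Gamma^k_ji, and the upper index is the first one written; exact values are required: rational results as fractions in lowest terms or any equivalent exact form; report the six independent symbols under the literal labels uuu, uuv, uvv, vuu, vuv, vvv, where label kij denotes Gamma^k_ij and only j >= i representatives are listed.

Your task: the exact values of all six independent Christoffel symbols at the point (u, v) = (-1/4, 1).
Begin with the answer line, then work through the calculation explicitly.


Answer: Gamma_uuu = 124/537, Gamma_uuv = -499/1611, Gamma_uvv = 9991/19332, Gamma_vuu = 208/179, Gamma_vuv = -352/537, Gamma_vvv = 2215/1611

E = 7/2, F = -29/12, G = 317/144 at the point
E_u = -4, E_v = 1, F_u = 5/2, F_v = -53/24, G_u = -25/18, G_v = 32/9
EG - F^2 = 179/96;  g^inv = (96/179) * [[317/144, 29/12], [29/12, 7/2]]
first-kind symbols [ij,l] = (1/2)(d_i g_jl + d_j g_il - d_l g_ij): [uu,u] = E_u/2 = -2, [uu,v] = F_u - E_v/2 = 2, [uv,u] = E_v/2 = 1/2, [uv,v] = G_u/2 = -25/36, [vv,u] = F_v - G_u/2 = -109/72, [vv,v] = G_v/2 = 16/9
Gamma^u_ij = (G*[ij,u] - F*[ij,v])/(EG - F^2), Gamma^v_ij = (E*[ij,v] - F*[ij,u])/(EG - F^2)


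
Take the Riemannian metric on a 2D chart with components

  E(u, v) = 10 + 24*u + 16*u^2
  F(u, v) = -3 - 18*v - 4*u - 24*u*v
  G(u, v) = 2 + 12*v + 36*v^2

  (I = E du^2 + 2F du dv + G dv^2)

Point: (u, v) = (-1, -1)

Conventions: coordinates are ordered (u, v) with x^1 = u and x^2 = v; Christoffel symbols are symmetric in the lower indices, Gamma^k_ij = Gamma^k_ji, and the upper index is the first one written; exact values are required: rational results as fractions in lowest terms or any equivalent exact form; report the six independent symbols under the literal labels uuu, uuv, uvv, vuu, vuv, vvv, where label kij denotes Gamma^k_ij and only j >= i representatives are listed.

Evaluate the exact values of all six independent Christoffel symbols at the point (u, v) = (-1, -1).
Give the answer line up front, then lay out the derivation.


Answer: Gamma_uuu = -4/27, Gamma_uuv = 0, Gamma_uvv = 2/9, Gamma_vuu = 20/27, Gamma_vuv = 0, Gamma_vvv = -10/9

E = 2, F = -5, G = 26 at the point
E_u = -8, E_v = 0, F_u = 20, F_v = 6, G_u = 0, G_v = -60
EG - F^2 = 27;  g^inv = (1/27) * [[26, 5], [5, 2]]
first-kind symbols [ij,l] = (1/2)(d_i g_jl + d_j g_il - d_l g_ij): [uu,u] = E_u/2 = -4, [uu,v] = F_u - E_v/2 = 20, [uv,u] = E_v/2 = 0, [uv,v] = G_u/2 = 0, [vv,u] = F_v - G_u/2 = 6, [vv,v] = G_v/2 = -30
Gamma^u_ij = (G*[ij,u] - F*[ij,v])/(EG - F^2), Gamma^v_ij = (E*[ij,v] - F*[ij,u])/(EG - F^2)


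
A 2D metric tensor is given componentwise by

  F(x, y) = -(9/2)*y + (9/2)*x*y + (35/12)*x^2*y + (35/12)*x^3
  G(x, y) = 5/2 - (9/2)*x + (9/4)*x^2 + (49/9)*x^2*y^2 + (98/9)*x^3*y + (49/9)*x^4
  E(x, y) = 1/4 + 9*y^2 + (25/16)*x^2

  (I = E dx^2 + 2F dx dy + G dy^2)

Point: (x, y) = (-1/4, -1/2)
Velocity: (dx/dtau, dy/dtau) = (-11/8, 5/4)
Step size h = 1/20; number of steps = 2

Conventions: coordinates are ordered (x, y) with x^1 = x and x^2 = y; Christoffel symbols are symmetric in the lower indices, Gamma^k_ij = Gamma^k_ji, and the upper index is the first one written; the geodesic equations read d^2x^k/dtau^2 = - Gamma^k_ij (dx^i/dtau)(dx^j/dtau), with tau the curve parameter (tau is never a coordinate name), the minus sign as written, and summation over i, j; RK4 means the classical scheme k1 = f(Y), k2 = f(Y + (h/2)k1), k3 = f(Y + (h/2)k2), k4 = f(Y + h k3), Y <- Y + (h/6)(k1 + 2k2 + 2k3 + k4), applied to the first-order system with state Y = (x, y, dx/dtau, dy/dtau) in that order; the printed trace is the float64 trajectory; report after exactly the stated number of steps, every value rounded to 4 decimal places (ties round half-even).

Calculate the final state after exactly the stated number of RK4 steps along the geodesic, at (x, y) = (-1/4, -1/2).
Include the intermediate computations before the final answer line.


f(Y) = (dx/dtau, dy/dtau, -Gamma^x_ij Y'^i Y'^j, -Gamma^y_ij Y'^i Y'^j) with the Gammas evaluated at the stage position; h = 0.050000; intermediate values shown to 6 dp
step 0: x = -0.2500, y = -0.5000, dx/dtau = -1.3750, dy/dtau = 1.2500
step 1:
  k1: at (x, y) = (-0.250000, -0.500000), (dx/dtau, dy/dtau) = (-1.375000, 1.250000); Gamma_xxx = -3.520334, Gamma_xxy = -2.420324, Gamma_xyy = -1.822731, Gamma_yxx = 3.271565, Gamma_yxy = 0.667906, Gamma_yyy = 1.168053; k1 = (-1.375000, 1.250000, 1.183784, -5.714458)
  k2: at (x, y) = (-0.284375, -0.468750), (dx/dtau, dy/dtau) = (-1.345405, 1.107139); Gamma_xxx = -3.130891, Gamma_xxy = -2.108392, Gamma_xyy = -1.496113, Gamma_yxx = 2.735617, Gamma_yxy = 0.293961, Gamma_yyy = 0.820624; k2 = (-1.345405, 1.107139, 1.220033, -5.081928)
  k3: at (x, y) = (-0.283635, -0.472322), (dx/dtau, dy/dtau) = (-1.344499, 1.122952); Gamma_xxx = -3.144946, Gamma_xxy = -2.107776, Gamma_xyy = -1.480560, Gamma_yxx = 2.764795, Gamma_yxy = 0.303016, Gamma_yyy = 0.818904; k3 = (-1.344499, 1.122952, 1.187393, -5.115522)
  k4: at (x, y) = (-0.317225, -0.443852), (dx/dtau, dy/dtau) = (-1.315630, 0.994224); Gamma_xxx = -2.814108, Gamma_xxy = -1.850415, Gamma_xyy = -1.163354, Gamma_yxx = 2.342575, Gamma_yxy = 0.016512, Gamma_yyy = 0.533148; k4 = (-1.315630, 0.994224, 1.180044, -4.538533)
  Y <- Y + (h/6)(k1 + 2k2 + 2k3 + k4): x = -0.3173, y = -0.4441, dx/dtau = -1.3152, dy/dtau = 0.9946
step 2:
  k1: at (x, y) = (-0.317254, -0.444130), (dx/dtau, dy/dtau) = (-1.315178, 0.994601); Gamma_xxx = -2.814396, Gamma_xxy = -1.849603, Gamma_xyy = -1.160881, Gamma_yxx = 2.343913, Gamma_yxy = 0.016454, Gamma_yyy = 0.532113; k1 = (-1.315178, 0.994601, 1.177574, -4.537584)
  k2: at (x, y) = (-0.350133, -0.419265), (dx/dtau, dy/dtau) = (-1.285738, 0.881161); Gamma_xxx = -2.536222, Gamma_xxy = -1.638154, Gamma_xyy = -0.846669, Gamma_yxx = 2.017983, Gamma_yxy = -0.201752, Gamma_yyy = 0.297110; k2 = (-1.285738, 0.881161, 1.138210, -4.023812)
  k3: at (x, y) = (-0.349397, -0.422101), (dx/dtau, dy/dtau) = (-1.286722, 0.894006); Gamma_xxx = -2.545637, Gamma_xxy = -1.638341, Gamma_xyy = -0.837860, Gamma_yxx = 2.035484, Gamma_yxy = -0.196510, Gamma_yyy = 0.296168; k3 = (-1.286722, 0.894006, 1.115063, -4.058876)
  k4: at (x, y) = (-0.381590, -0.399430), (dx/dtau, dy/dtau) = (-1.259425, 0.791657); Gamma_xxx = -2.307722, Gamma_xxy = -1.468165, Gamma_xyy = -0.536378, Gamma_yxx = 1.775126, Gamma_yxy = -0.365149, Gamma_yyy = 0.106379; k4 = (-1.259425, 0.791657, 1.068937, -3.610416)
  Y <- Y + (h/6)(k1 + 2k2 + 2k3 + k4): x = -0.3816, y = -0.3997, dx/dtau = -1.2589, dy/dtau = 0.7920

Answer: x = -0.3816, y = -0.3997, dx/dtau = -1.2589, dy/dtau = 0.7920


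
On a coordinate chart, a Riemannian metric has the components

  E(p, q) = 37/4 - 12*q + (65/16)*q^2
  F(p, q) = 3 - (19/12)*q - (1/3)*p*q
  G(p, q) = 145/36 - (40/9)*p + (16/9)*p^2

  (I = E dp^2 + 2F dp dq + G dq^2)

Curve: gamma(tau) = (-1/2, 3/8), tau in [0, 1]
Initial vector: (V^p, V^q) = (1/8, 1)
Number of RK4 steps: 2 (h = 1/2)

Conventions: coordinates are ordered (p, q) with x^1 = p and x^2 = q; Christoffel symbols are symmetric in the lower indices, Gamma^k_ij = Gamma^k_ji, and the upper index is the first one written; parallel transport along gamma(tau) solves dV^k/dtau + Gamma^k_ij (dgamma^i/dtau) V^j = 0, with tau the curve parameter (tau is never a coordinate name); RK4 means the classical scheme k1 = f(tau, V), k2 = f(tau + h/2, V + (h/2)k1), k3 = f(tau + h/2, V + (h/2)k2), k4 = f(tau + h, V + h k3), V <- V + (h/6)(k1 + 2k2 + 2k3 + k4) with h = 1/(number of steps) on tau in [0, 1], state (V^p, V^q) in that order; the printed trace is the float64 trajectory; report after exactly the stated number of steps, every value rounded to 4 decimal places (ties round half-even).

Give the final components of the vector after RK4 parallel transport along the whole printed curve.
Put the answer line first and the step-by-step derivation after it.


Answer: V^p = 0.1250, V^q = 1.0000

gamma'(tau) = (0, 0); f(tau, V)^k = -Gamma^k_ij(gamma(tau)) gamma'^i(tau) V^j; h = 1/2; intermediate values shown to 6 dp
curve data and Christoffel symbols at the stage parameters:
  tau = 0.000000: gamma = (-0.500000, 0.375000), gamma' = (0.000000, 0.000000); Gamma_ppp = -0.363817, Gamma_ppq = -0.754785, Gamma_pqq = 0.384152, Gamma_qpp = 0.784193, Gamma_qpq = -0.186384, Gamma_qqq = -0.141666
  tau = 0.250000: gamma = (-0.500000, 0.375000), gamma' = (0.000000, 0.000000); Gamma_ppp = -0.363817, Gamma_ppq = -0.754785, Gamma_pqq = 0.384152, Gamma_qpp = 0.784193, Gamma_qpq = -0.186384, Gamma_qqq = -0.141666
  tau = 0.500000: gamma = (-0.500000, 0.375000), gamma' = (0.000000, 0.000000); Gamma_ppp = -0.363817, Gamma_ppq = -0.754785, Gamma_pqq = 0.384152, Gamma_qpp = 0.784193, Gamma_qpq = -0.186384, Gamma_qqq = -0.141666
  tau = 0.750000: gamma = (-0.500000, 0.375000), gamma' = (0.000000, 0.000000); Gamma_ppp = -0.363817, Gamma_ppq = -0.754785, Gamma_pqq = 0.384152, Gamma_qpp = 0.784193, Gamma_qpq = -0.186384, Gamma_qqq = -0.141666
  tau = 1.000000: gamma = (-0.500000, 0.375000), gamma' = (0.000000, 0.000000); Gamma_ppp = -0.363817, Gamma_ppq = -0.754785, Gamma_pqq = 0.384152, Gamma_qpp = 0.784193, Gamma_qpq = -0.186384, Gamma_qqq = -0.141666
step 0: V^p = 0.1250, V^q = 1.0000
step 1: k1 = (0.000000, 0.000000), k2 = (0.000000, 0.000000), k3 = (0.000000, 0.000000), k4 = (0.000000, 0.000000); V <- V + (h/6)(k1 + 2k2 + 2k3 + k4): V^p = 0.1250, V^q = 1.0000
step 2: k1 = (0.000000, 0.000000), k2 = (0.000000, 0.000000), k3 = (0.000000, 0.000000), k4 = (0.000000, 0.000000); V <- V + (h/6)(k1 + 2k2 + 2k3 + k4): V^p = 0.1250, V^q = 1.0000


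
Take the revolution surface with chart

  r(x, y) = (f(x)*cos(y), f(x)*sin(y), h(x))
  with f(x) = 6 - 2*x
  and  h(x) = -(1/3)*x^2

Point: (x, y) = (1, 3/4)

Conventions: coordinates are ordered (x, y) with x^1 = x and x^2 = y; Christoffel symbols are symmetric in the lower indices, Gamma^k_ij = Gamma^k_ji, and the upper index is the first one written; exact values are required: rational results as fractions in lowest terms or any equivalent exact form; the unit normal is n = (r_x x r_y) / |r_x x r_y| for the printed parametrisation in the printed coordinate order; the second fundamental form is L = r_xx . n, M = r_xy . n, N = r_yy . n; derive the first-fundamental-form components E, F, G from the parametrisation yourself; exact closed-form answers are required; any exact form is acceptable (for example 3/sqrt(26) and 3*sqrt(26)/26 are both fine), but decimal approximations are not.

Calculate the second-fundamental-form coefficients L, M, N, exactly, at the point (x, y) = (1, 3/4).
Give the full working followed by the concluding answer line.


f = 4, f' = -2, f'' = 0, h' = -2/3, h'' = -2/3
E = 40/9, F = 0, G = 16; answer radicand W^2 = 40/9
unnormalised second-form numerators: l = 4/3, m = 0, n = -8/3; L = l/sqrt(40/9), and similarly M = m/sqrt(W^2), N = n/sqrt(W^2)

Answer: L = sqrt(10)/5, M = 0, N = -2*sqrt(10)/5


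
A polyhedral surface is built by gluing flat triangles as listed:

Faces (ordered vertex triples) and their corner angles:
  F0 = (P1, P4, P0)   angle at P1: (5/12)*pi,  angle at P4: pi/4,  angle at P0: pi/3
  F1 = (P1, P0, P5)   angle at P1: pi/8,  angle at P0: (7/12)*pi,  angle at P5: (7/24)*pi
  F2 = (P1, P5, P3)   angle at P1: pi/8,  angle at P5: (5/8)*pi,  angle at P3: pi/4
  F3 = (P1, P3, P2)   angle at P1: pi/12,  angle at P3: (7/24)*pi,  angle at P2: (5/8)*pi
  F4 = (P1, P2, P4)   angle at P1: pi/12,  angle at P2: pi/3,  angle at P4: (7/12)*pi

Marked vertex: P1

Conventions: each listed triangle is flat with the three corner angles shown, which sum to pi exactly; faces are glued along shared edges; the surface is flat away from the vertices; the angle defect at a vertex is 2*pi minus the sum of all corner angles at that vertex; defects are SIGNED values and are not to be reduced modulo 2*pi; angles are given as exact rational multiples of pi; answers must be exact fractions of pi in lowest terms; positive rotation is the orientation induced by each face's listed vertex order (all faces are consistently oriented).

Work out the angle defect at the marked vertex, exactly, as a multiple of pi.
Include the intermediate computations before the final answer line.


Sum of corner angles at P1: (5/6)*pi
defect = 2*pi - (5/6)*pi

Answer: defect(P1) = (7/6)*pi


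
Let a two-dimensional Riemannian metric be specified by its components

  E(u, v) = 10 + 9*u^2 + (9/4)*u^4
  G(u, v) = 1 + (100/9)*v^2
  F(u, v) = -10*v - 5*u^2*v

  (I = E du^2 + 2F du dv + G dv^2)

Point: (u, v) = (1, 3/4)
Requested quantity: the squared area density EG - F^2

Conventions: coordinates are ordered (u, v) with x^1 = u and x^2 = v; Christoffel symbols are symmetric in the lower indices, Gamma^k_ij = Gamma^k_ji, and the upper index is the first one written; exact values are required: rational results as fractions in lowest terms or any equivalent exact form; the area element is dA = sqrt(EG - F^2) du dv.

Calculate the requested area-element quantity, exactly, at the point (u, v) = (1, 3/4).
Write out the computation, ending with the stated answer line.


E = 85/4, F = -45/4, G = 29/4; EG - F^2 = 55/2

Answer: EG - F^2 = 55/2


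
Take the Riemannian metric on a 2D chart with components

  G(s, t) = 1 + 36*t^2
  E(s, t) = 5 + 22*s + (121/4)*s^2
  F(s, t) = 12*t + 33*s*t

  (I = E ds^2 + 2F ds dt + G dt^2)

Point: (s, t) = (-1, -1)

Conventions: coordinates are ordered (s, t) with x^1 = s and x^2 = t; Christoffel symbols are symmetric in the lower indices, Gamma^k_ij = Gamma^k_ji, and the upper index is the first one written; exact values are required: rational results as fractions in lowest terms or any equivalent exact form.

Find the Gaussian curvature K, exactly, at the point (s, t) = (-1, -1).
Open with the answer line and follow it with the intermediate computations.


Answer: K = 528/38809

E = 53/4, F = 21, G = 37, EG - F^2 = 197/4 at the point
E_s = -77/2, E_t = 0, F_s = -33, F_t = -21, G_s = 0, G_t = -72
E_tt = 0, F_st = 33, G_ss = 0
K follows from Brioschi's formula, (det M1 - det M2)/(EG - F^2)^2.
M1 = [[-E_tt/2 + F_st - G_ss/2, E_s/2, F_s - E_t/2], [F_t - G_s/2, E, F], [G_t/2, F, G]] = [[33, -77/4, -33], [-21, 53/4, 21], [-36, 21, 37]]; det M1 = 33
M2 = [[0, E_t/2, G_s/2], [E_t/2, E, F], [G_s/2, F, G]] = [[0, 0, 0], [0, 53/4, 21], [0, 21, 37]]; det M2 = 0
det M1 - det M2 = 33; K = 33 / (197/4)^2 = 528/38809


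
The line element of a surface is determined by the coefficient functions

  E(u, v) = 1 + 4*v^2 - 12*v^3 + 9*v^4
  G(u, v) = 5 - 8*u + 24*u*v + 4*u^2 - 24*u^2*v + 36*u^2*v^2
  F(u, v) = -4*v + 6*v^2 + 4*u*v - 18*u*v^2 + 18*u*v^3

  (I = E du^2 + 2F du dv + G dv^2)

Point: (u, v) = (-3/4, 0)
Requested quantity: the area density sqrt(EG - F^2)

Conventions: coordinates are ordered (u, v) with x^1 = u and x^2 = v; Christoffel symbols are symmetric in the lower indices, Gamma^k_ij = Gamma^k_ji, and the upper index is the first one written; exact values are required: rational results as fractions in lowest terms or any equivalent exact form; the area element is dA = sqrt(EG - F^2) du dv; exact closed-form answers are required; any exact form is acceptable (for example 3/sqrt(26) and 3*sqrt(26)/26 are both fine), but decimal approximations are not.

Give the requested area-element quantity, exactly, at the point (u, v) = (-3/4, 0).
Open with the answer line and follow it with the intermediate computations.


Answer: sqrt(EG - F^2) = sqrt(53)/2

E = 1, F = 0, G = 53/4; EG - F^2 = 53/4


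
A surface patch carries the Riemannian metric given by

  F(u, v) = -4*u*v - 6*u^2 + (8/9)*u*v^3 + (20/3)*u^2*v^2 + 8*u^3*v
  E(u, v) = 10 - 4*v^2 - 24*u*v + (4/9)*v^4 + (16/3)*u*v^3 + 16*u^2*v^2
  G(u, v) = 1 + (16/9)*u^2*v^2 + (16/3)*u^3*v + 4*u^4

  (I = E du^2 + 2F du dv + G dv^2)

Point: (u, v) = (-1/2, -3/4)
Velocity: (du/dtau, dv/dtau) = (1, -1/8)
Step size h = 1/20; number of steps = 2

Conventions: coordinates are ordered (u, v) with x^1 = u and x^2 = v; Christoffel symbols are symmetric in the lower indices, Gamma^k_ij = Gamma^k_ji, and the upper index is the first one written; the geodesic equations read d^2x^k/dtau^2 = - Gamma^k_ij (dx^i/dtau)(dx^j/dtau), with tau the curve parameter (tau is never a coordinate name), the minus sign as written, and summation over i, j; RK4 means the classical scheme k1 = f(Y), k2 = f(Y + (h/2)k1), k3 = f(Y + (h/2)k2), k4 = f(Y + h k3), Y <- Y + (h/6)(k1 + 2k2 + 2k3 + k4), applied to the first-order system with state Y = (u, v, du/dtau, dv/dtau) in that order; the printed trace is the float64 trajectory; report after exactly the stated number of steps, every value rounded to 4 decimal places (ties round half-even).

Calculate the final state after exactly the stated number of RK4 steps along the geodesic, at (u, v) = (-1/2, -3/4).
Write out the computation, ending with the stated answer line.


f(Y) = (du/dtau, dv/dtau, -Gamma^u_ij Y'^i Y'^j, -Gamma^v_ij Y'^i Y'^j) with the Gammas evaluated at the stage position; h = 0.050000; intermediate values shown to 6 dp
step 0: u = -0.5000, v = -0.7500, du/dtau = 1.0000, dv/dtau = -0.1250
step 1:
  k1: at (u, v) = (-0.500000, -0.750000), (du/dtau, dv/dtau) = (1.000000, -0.125000); Gamma_uuu = 1.033493, Gamma_uuv = 1.033493, Gamma_uvv = 0.229665, Gamma_vuu = -0.918660, Gamma_vuv = -0.918660, Gamma_vvv = -0.204147; k1 = (1.000000, -0.125000, -0.778708, 0.692185)
  k2: at (u, v) = (-0.475000, -0.753125), (du/dtau, dv/dtau) = (0.980532, -0.107695); Gamma_uuu = 1.093829, Gamma_uuv = 1.054494, Gamma_uvv = 0.229961, Gamma_vuu = -0.852547, Gamma_vuv = -0.821888, Gamma_vvv = -0.179235; k2 = (0.980532, -0.107695, -0.831616, 0.648174)
  k3: at (u, v) = (-0.475487, -0.752692), (du/dtau, dv/dtau) = (0.979210, -0.108796); Gamma_uuu = 1.092470, Gamma_uuv = 1.054286, Gamma_uvv = 0.230043, Gamma_vuu = -0.852682, Gamma_vuv = -0.822879, Gamma_vvv = -0.179551; k3 = (0.979210, -0.108796, -0.825605, 0.644392)
  k4: at (u, v) = (-0.451040, -0.755440), (du/dtau, dv/dtau) = (0.958720, -0.092780); Gamma_uuu = 1.143483, Gamma_uuv = 1.063884, Gamma_uvv = 0.227574, Gamma_vuu = -0.783657, Gamma_vuv = -0.729106, Gamma_vvv = -0.155962; k4 = (0.958720, -0.092780, -0.863718, 0.591927)
  Y <- Y + (h/6)(k1 + 2k2 + 2k3 + k4): u = -0.4510, v = -0.7554, du/dtau = 0.9587, dv/dtau = -0.0928
step 2:
  k1: at (u, v) = (-0.451015, -0.755423), (du/dtau, dv/dtau) = (0.958693, -0.092756); Gamma_uuu = 1.143510, Gamma_uuv = 1.063887, Gamma_uvv = 0.227572, Gamma_vuu = -0.783528, Gamma_vuv = -0.728971, Gamma_vvv = -0.155932; k1 = (0.958693, -0.092756, -0.863737, 0.591829)
  k2: at (u, v) = (-0.427048, -0.757742), (du/dtau, dv/dtau) = (0.937099, -0.077961); Gamma_uuu = 1.184894, Gamma_uuv = 1.062747, Gamma_uvv = 0.222594, Gamma_vuu = -0.713162, Gamma_vuv = -0.639644, Gamma_vvv = -0.133975; k2 = (0.937099, -0.077961, -0.886592, 0.533621)
  k3: at (u, v) = (-0.427587, -0.757372), (du/dtau, dv/dtau) = (0.936528, -0.079416); Gamma_uuu = 1.183634, Gamma_uuv = 1.062786, Gamma_uvv = 0.222747, Gamma_vuu = -0.713869, Gamma_vuv = -0.640983, Gamma_vvv = -0.134342; k3 = (0.936528, -0.079416, -0.881462, 0.531624)
  k4: at (u, v) = (-0.404189, -0.759394), (du/dtau, dv/dtau) = (0.914620, -0.066175); Gamma_uuu = 1.215673, Gamma_uuv = 1.052268, Gamma_uvv = 0.215681, Gamma_vuu = -0.644707, Gamma_vuv = -0.558049, Gamma_vvv = -0.114382; k4 = (0.914620, -0.066175, -0.890513, 0.472265)
  Y <- Y + (h/6)(k1 + 2k2 + 2k3 + k4): u = -0.4042, v = -0.7594, du/dtau = 0.9146, dv/dtau = -0.0661

Answer: u = -0.4042, v = -0.7594, du/dtau = 0.9146, dv/dtau = -0.0661
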